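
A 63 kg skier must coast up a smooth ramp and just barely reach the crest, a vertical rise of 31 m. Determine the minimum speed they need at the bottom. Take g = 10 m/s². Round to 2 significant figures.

At the top they are momentarily at rest, so all KE converts to PE: ½mv² = mgh
v = √(2gh) = √(2 × 10 × 31) = 24.90 m/s

v = 25 m/s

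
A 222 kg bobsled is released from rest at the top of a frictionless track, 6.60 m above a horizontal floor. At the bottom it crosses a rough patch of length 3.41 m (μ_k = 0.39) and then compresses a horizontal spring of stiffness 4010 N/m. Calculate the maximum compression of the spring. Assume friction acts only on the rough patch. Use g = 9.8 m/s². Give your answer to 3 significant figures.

Initial energy: E₁ = mgh = (222)(9.8)(6.60) = 14359 J
Friction removes W_f = μ_k mg d = (0.39)(222)(9.8)(3.41) = 2893 J
Energy reaching the spring: E = 14359 − 2893 = 11466 J
At max compression ½kx² = E ⇒ x = √(2E/k) = √(2 × 11466/4010) = 2.391 m

x = 2.39 m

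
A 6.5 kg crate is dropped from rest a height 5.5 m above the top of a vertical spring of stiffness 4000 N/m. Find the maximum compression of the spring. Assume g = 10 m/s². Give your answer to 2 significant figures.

Let x be the compression. The total drop is H + x, and the crate is instantaneously at rest at max compression, so energy conservation gives:
mg(H + x) = ½kx²
½(4000)x² − (6.5)(10)x − (6.5)(10)(5.5) = 0
2000x² − 65.00x − 357.5 = 0
x = [65.00 + √(4225 + 2.8600e+06)]/(2 × 2000) = 0.4394 m

x = 0.44 m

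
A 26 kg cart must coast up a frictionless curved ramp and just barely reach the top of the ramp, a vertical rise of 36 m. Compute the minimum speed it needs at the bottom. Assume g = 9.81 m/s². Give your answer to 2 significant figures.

At the top it is momentarily at rest, so all KE converts to PE: ½mv² = mgh
v = √(2gh) = √(2 × 9.81 × 36) = 26.58 m/s

v = 27 m/s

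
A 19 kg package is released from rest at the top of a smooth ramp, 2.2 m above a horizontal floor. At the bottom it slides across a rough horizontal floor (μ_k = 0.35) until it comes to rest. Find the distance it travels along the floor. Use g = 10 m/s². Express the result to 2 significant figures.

d = 6.3 m

Applying the work–energy principle:
At rest all PE has been dissipated by friction: mgh = μ_k m g d
d = h/μ_k = 2.2/0.35 = 6.286 m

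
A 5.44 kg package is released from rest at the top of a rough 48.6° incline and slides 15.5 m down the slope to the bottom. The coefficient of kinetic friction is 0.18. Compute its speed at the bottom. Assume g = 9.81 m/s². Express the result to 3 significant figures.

Taking the bottom as reference, mgh = ½mv² + μ_k N L with h = L sinθ, N = mg cosθ:
mgh = mgL sinθ = (5.44)(9.81)(15.5)sin48.6° = 620.48 J
W_f = μ_k mg cosθ · L = (0.18)(5.44)(9.81)cos48.6°·15.5 = 98.46 J
½mv² = 620.48 − 98.46 = 522.01 J
v = √(2 × 522.01/5.44) = 13.85 m/s

v = 13.9 m/s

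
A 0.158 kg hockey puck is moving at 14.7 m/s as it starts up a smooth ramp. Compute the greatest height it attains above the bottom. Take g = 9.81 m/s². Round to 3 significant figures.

By energy conservation, ½mv² = mgh
h = v²/(2g) = 14.7²/(2 × 9.81) = 11.01 m

h = 11.0 m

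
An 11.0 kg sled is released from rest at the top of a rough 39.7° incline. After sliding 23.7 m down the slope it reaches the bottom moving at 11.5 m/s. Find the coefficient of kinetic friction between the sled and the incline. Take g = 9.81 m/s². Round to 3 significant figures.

μ_k = 0.461

Energy balance down the incline: mg L sinθ − ½mv² = μ_k (mg cosθ) L
mgL sinθ = 1633.6 J; ½mv² = 727.38 J
W_f = 1633.6 − 727.38 = 906.3 J
μ_k = W_f/(mg cosθ · L) = 906.3/(83.03 × 23.7) = 0.4606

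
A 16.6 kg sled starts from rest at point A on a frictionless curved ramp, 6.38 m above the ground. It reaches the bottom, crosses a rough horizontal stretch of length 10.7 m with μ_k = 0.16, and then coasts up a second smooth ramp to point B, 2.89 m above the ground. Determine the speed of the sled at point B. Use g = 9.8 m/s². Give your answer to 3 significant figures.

v = 5.90 m/s

Energy at A: mgh₁ = (16.6)(9.8)(6.38) = 1037.9 J
Friction loss: W_f = μ_k mg d = 278.5 J
At B: ½mv² + mgh₂ = mgh₁ − W_f
½mv² = 1037.9 − 278.5 − 470.15 = 289.25 J
v = √(2 × 289.25/16.6) = 5.903 m/s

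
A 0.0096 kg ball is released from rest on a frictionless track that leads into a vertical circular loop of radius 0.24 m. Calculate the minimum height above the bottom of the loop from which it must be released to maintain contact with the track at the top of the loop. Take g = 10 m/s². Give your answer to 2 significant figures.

h = 0.60 m

At the top, for minimum speed gravity alone supplies the centripetal force: mg = mv_top²/r ⇒ v_top² = gr = 2.400 m²/s²
Energy conservation from release height h to the top (height 2r): mgh = ½mv_top² + mg(2r)
h = v_top²/(2g) + 2r = r/2 + 2r = 5r/2 = 0.6000 m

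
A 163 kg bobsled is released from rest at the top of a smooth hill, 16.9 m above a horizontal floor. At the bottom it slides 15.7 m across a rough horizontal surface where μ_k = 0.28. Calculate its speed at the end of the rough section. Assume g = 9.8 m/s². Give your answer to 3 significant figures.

v = 15.7 m/s

Energy bookkeeping (friction removes W_f = μ_k N d):
mgh = ½mv² + μ_k m g d
W_f = μ_k mg d = (0.28)(163)(9.8)(15.7) = 7022 J
½mv² = mgh − W_f = 26996 − 7022 = 19974 J
v = √(2 × 19974/163) = 15.65 m/s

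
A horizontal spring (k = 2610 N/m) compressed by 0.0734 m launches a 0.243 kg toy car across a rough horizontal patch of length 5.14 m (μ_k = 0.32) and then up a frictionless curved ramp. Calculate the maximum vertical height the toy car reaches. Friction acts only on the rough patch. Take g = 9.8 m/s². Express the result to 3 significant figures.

h = 1.31 m

Spring energy: E₀ = ½kx² = ½(2610)(0.0734)² = 7.0308 J
Friction: W_f = μ_k mg d = (0.32)(0.243)(9.8)(5.14) = 3.917 J
Energy at base of ramp: E = 7.0308 − 3.917 = 3.1138 J
At max height all remaining energy is PE: mgh = E ⇒ h = E/(mg) = 3.1138/(0.243 × 9.8) = 1.308 m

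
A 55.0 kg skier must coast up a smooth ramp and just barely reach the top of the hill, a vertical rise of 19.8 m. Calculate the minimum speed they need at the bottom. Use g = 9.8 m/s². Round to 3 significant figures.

v = 19.7 m/s

At the top they are momentarily at rest, so all KE converts to PE: ½mv² = mgh
v = √(2gh) = √(2 × 9.8 × 19.8) = 19.70 m/s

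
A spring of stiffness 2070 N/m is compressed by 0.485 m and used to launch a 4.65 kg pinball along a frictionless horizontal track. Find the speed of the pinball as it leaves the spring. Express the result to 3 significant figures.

v = 10.2 m/s

Conservation of energy: ½kx² = ½mv²
v = x√(k/m) = 0.485 × √(2070/4.65) = 10.23 m/s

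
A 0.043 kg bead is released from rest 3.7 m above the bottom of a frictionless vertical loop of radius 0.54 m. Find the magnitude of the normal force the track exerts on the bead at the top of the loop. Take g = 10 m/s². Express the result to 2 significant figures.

Energy from release to top (height 2r): mgh = ½mv_top² + mg(2r)
v_top² = 2g(h − 2r) = 2(10)(3.7 − 1.080) = 52.400 m²/s²
At the top, both N and weight point toward the centre: N + mg = mv_top²/r
N = m(v_top²/r − g) = 0.043(52.400/0.54 − 10) = 3.743 N

N = 3.7 N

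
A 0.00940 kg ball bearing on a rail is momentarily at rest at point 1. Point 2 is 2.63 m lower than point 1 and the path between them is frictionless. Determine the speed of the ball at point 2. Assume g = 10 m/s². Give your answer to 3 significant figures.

Energy conservation between the two points: mgh = ½mv²
v = √(2gh) = √(2 × 10 × 2.63) = √52.600 = 7.253 m/s

v = 7.25 m/s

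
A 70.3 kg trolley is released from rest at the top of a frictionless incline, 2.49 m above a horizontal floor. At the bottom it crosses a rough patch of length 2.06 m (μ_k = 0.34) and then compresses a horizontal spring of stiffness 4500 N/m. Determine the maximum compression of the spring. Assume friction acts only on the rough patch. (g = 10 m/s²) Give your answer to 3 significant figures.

x = 0.748 m

Initial energy: E₁ = mgh = (70.3)(10)(2.49) = 1750.5 J
Friction removes W_f = μ_k mg d = (0.34)(70.3)(10)(2.06) = 492.4 J
Energy reaching the spring: E = 1750.5 − 492.4 = 1258.1 J
At max compression ½kx² = E ⇒ x = √(2E/k) = √(2 × 1258.1/4500) = 0.7478 m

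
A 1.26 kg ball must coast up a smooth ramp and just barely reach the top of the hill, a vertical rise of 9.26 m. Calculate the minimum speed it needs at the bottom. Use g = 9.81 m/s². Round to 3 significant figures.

At the top it is momentarily at rest, so all KE converts to PE: ½mv² = mgh
v = √(2gh) = √(2 × 9.81 × 9.26) = 13.48 m/s

v = 13.5 m/s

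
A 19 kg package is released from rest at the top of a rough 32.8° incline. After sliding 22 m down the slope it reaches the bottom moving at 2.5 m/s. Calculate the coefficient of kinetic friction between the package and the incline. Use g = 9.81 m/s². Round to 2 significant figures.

The energy dissipated by friction is the PE lost minus the KE gained:
mgL sinθ = 2221.3 J; ½mv² = 59.375 J
W_f = 2221.3 − 59.375 = 2162 J
μ_k = W_f/(mg cosθ · L) = 2162/(156.7 × 22) = 0.6272

μ_k = 0.63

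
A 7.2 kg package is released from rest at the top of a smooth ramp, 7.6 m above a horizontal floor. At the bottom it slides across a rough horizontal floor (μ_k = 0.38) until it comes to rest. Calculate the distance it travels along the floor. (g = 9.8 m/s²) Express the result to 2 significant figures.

Applying the work–energy principle:
At rest all PE has been dissipated by friction: mgh = μ_k m g d
d = h/μ_k = 7.6/0.38 = 20.00 m

d = 20 m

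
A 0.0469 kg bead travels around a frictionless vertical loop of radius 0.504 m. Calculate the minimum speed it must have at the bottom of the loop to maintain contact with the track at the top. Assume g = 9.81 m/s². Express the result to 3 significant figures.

At the top: mg = mv_top²/r ⇒ v_top² = gr = 4.944 m²/s²
Energy from bottom to top (height 2r): ½mv_bot² = ½mv_top² + mg(2r)
v_bot² = gr + 4gr = 5gr = 24.72
v_bot = √(5gr) = 4.972 m/s

v = 4.97 m/s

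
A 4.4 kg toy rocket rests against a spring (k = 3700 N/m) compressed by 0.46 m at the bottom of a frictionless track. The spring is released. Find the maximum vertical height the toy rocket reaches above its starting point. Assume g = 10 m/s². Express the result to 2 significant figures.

Energy conservation from release to the highest point: ½kx² = mgh
h = kx²/(2mg) = (3700)(0.46)²/(2 × 4.4 × 10) = 8.897 m

h = 8.9 m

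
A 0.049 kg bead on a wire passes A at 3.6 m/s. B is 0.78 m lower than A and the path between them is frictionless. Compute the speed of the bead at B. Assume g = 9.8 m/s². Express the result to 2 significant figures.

Energy conservation between the two points: ½mv₀² + mgh = ½mv²
The mass cancels from both sides.
v² = v₀² + 2gh = (3.6)² + 2(9.8)(0.78) = 28.248
v = √28.248 = 5.315 m/s

v = 5.3 m/s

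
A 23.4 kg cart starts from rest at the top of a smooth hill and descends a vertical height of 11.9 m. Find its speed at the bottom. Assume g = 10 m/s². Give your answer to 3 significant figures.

v = 15.4 m/s

Mechanical energy is conserved (no friction): mgh = ½mv²
The mass cancels from both sides.
v = √(2gh) = √(2 × 10 × 11.9) = √238.00 = 15.43 m/s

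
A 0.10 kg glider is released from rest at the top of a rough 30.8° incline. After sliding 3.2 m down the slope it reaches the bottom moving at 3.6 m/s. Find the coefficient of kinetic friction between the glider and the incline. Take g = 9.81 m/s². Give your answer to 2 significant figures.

mgh = ½mv² + μ_k (mg cosθ) L, with h = L sinθ
mgL sinθ = 1.6074 J; ½mv² = 0.64800 J
W_f = 1.6074 − 0.64800 = 0.9594 J
μ_k = W_f/(mg cosθ · L) = 0.9594/(0.8426 × 3.2) = 0.3558

μ_k = 0.36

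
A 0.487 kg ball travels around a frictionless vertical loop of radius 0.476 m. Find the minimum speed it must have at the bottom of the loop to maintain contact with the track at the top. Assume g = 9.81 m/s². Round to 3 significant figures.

At the top: mg = mv_top²/r ⇒ v_top² = gr = 4.670 m²/s²
Energy from bottom to top (height 2r): ½mv_bot² = ½mv_top² + mg(2r)
v_bot² = gr + 4gr = 5gr = 23.35
v_bot = √(5gr) = 4.832 m/s

v = 4.83 m/s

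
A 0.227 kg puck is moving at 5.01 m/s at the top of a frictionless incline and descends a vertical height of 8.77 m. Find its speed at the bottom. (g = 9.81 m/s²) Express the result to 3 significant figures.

v = 14.0 m/s

Mechanical energy is conserved (no friction): ½mv₀² + mgh = ½mv²
v² = v₀² + 2gh = (5.01)² + 2(9.81)(8.77) = 197.17
v = √197.17 = 14.04 m/s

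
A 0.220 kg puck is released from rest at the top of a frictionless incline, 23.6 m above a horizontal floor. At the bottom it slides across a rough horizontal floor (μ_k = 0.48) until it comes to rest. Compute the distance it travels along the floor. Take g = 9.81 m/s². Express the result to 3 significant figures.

Energy bookkeeping (friction removes W_f = μ_k N d):
At rest all PE has been dissipated by friction: mgh = μ_k m g d
d = h/μ_k = 23.6/0.48 = 49.17 m

d = 49.2 m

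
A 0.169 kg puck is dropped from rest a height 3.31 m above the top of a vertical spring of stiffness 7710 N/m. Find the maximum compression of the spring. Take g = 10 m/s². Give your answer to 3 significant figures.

Take the reference level at the top of the uncompressed spring. At max compression the puck has fallen H + x and is momentarily at rest:
mg(H + x) = ½kx²
½(7710)x² − (0.169)(10)x − (0.169)(10)(3.31) = 0
3855x² − 1.690x − 5.594 = 0
x = [1.690 + √(2.856 + 86258)]/(2 × 3855) = 0.03831 m

x = 0.0383 m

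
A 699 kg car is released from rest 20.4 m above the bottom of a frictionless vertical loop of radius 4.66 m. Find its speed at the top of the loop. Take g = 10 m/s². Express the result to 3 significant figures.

v = 14.9 m/s

Energy conservation: mgh = ½mv_top² + mg(2r)
v_top² = 2g(h − 2r) = 2(10)(20.4 − 9.320) = 221.6
v_top = 14.89 m/s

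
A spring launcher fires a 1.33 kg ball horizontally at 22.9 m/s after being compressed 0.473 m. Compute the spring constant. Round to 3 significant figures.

Energy stored in the spring equals the launch KE: ½kx² = ½mv²
k = mv²/x² = (1.33)(22.9)²/(0.473)² = 3117 N/m

k = 3120 N/m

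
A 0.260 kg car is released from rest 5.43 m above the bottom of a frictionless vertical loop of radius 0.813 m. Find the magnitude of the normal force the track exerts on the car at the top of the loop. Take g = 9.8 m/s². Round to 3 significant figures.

N = 21.3 N

Energy from release to top (height 2r): mgh = ½mv_top² + mg(2r)
v_top² = 2g(h − 2r) = 2(9.8)(5.43 − 1.626) = 74.558 m²/s²
At the top, both N and weight point toward the centre: N + mg = mv_top²/r
N = m(v_top²/r − g) = 0.260(74.558/0.813 − 9.8) = 21.30 N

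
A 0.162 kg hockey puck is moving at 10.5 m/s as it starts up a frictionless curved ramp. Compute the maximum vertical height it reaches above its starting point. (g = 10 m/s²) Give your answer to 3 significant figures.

Setting KE at the bottom equal to PE gained: ½mv² = mgh
h = v²/(2g) = 10.5²/(2 × 10) = 5.513 m

h = 5.51 m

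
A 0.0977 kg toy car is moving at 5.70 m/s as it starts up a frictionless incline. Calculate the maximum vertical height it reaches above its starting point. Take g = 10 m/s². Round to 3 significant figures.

h = 1.62 m

By energy conservation, ½mv² = mgh
h = v²/(2g) = 5.70²/(2 × 10) = 1.625 m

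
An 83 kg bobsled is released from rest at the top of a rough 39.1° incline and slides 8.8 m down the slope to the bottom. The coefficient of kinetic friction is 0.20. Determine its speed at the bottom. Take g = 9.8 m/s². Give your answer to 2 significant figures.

Taking the bottom as reference, mgh = ½mv² + μ_k N L with h = L sinθ, N = mg cosθ:
mgh = mgL sinθ = (83)(9.8)(8.8)sin39.1° = 4514.3 J
W_f = μ_k mg cosθ · L = (0.20)(83)(9.8)cos39.1°·8.8 = 1111 J
½mv² = 4514.3 − 1111 = 3403.4 J
v = √(2 × 3403.4/83) = 9.056 m/s

v = 9.1 m/s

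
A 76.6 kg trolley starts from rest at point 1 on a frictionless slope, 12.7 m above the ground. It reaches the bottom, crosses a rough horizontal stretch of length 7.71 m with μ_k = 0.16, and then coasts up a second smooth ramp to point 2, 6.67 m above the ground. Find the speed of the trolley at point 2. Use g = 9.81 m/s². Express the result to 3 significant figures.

Energy at 1: mgh₁ = (76.6)(9.81)(12.7) = 9543.4 J
Friction loss: W_f = μ_k mg d = 927.0 J
At 2: ½mv² + mgh₂ = mgh₁ − W_f
½mv² = 9543.4 − 927.0 − 5012.1 = 3604.2 J
v = √(2 × 3604.2/76.6) = 9.701 m/s

v = 9.70 m/s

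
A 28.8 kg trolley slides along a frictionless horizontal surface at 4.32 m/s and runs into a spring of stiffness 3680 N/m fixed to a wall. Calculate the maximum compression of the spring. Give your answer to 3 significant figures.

x = 0.382 m

At max compression the trolley is momentarily at rest: ½mv² = ½kx²
x = v√(m/k) = 4.32 × √(28.8/3680) = 0.3822 m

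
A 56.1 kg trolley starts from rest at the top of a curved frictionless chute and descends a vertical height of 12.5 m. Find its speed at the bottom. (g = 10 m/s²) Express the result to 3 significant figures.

Energy conservation between the two points: mgh = ½mv²
v = √(2gh) = √(2 × 10 × 12.5) = √250.00 = 15.81 m/s

v = 15.8 m/s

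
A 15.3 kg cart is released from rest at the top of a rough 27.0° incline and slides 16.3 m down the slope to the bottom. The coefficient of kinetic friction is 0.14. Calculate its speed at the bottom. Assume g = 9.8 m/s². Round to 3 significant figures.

Energy: mgh = ½mv² + W_f, with h = L sinθ and W_f = μ_k (mg cosθ) L
mgh = mgL sinθ = (15.3)(9.8)(16.3)sin27.0° = 1109.6 J
W_f = μ_k mg cosθ · L = (0.14)(15.3)(9.8)cos27.0°·16.3 = 304.9 J
½mv² = 1109.6 − 304.9 = 804.69 J
v = √(2 × 804.69/15.3) = 10.26 m/s

v = 10.3 m/s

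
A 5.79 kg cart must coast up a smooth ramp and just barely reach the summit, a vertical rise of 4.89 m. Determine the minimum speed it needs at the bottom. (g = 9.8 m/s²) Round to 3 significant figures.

v = 9.79 m/s

At the top it is momentarily at rest, so all KE converts to PE: ½mv² = mgh
v = √(2gh) = √(2 × 9.8 × 4.89) = 9.790 m/s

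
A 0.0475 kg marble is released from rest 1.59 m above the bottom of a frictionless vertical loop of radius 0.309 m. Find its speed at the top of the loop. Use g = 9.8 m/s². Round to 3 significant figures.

Energy conservation: mgh = ½mv_top² + mg(2r)
v_top² = 2g(h − 2r) = 2(9.8)(1.59 − 0.6180) = 19.05
v_top = 4.365 m/s

v = 4.36 m/s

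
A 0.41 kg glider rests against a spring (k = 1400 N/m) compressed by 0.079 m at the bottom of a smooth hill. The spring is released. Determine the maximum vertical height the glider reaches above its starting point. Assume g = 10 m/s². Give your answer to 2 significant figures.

Energy conservation from release to the highest point: ½kx² = mgh
h = kx²/(2mg) = (1400)(0.079)²/(2 × 0.41 × 10) = 1.066 m

h = 1.1 m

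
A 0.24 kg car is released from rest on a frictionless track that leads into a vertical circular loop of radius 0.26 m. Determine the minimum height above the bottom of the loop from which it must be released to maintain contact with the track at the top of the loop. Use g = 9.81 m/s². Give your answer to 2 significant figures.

At the top, for minimum speed gravity alone supplies the centripetal force: mg = mv_top²/r ⇒ v_top² = gr = 2.551 m²/s²
Energy conservation from release height h to the top (height 2r): mgh = ½mv_top² + mg(2r)
h = v_top²/(2g) + 2r = r/2 + 2r = 5r/2 = 0.6500 m

h = 0.65 m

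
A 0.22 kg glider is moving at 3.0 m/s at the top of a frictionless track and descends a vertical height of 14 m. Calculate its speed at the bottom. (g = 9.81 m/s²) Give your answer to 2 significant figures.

v = 17 m/s

By conservation of mechanical energy, ½mv₀² + mgh = ½mv²
v² = v₀² + 2gh = (3.0)² + 2(9.81)(14) = 283.68
v = √283.68 = 16.84 m/s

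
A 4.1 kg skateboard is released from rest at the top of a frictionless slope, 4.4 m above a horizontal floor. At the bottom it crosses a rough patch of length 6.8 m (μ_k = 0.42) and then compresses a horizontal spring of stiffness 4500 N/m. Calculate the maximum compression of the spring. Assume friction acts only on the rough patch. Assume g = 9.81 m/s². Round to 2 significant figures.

Initial energy: E₁ = mgh = (4.1)(9.81)(4.4) = 176.97 J
Friction removes W_f = μ_k mg d = (0.42)(4.1)(9.81)(6.8) = 114.9 J
Energy reaching the spring: E = 176.97 − 114.9 = 62.101 J
At max compression ½kx² = E ⇒ x = √(2E/k) = √(2 × 62.101/4500) = 0.1661 m

x = 0.17 m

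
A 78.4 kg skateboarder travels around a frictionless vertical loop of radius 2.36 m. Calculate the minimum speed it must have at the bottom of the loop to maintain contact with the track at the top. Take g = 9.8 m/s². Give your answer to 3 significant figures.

At the top: mg = mv_top²/r ⇒ v_top² = gr = 23.13 m²/s²
Energy from bottom to top (height 2r): ½mv_bot² = ½mv_top² + mg(2r)
v_bot² = gr + 4gr = 5gr = 115.6
v_bot = √(5gr) = 10.75 m/s

v = 10.8 m/s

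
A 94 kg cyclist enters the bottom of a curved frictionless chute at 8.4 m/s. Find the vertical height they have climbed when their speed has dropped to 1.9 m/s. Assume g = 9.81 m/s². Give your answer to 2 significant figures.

Conservation of energy: ½mv₁² = ½mv₂² + mgh
h = (v₁² − v₂²)/(2g) = (8.4² − 1.9²)/(2 × 9.81) = 3.412 m

h = 3.4 m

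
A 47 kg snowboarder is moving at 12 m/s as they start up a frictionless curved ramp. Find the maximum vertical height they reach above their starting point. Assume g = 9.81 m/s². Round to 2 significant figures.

By energy conservation, ½mv² = mgh
h = v²/(2g) = 12²/(2 × 9.81) = 7.339 m

h = 7.3 m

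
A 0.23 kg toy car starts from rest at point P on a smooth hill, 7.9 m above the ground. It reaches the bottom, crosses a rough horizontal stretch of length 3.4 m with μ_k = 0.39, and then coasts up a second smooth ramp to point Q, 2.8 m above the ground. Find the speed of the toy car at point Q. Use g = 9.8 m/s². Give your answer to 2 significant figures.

v = 8.6 m/s

Energy at P: mgh₁ = (0.23)(9.8)(7.9) = 17.807 J
Friction loss: W_f = μ_k mg d = 2.989 J
At Q: ½mv² + mgh₂ = mgh₁ − W_f
½mv² = 17.807 − 2.989 − 6.3112 = 8.5066 J
v = √(2 × 8.5066/0.23) = 8.601 m/s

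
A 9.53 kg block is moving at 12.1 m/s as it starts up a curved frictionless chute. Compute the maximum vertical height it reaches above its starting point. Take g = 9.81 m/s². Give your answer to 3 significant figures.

h = 7.46 m

By energy conservation, ½mv² = mgh
h = v²/(2g) = 12.1²/(2 × 9.81) = 7.462 m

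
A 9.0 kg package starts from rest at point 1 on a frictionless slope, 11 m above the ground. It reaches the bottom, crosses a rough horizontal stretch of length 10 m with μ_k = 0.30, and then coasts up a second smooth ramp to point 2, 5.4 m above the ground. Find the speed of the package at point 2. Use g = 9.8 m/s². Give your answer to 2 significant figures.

Energy at 1: mgh₁ = (9.0)(9.8)(11) = 970.20 J
Friction loss: W_f = μ_k mg d = 264.6 J
At 2: ½mv² + mgh₂ = mgh₁ − W_f
½mv² = 970.20 − 264.6 − 476.28 = 229.32 J
v = √(2 × 229.32/9.0) = 7.139 m/s

v = 7.1 m/s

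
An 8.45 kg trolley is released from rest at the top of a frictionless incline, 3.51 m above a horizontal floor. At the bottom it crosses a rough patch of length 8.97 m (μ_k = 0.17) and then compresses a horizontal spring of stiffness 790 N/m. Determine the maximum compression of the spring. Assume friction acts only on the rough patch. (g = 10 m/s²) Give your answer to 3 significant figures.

x = 0.652 m

Initial energy: E₁ = mgh = (8.45)(10)(3.51) = 296.59 J
Friction removes W_f = μ_k mg d = (0.17)(8.45)(10)(8.97) = 128.9 J
Energy reaching the spring: E = 296.59 − 128.9 = 167.74 J
At max compression ½kx² = E ⇒ x = √(2E/k) = √(2 × 167.74/790) = 0.6517 m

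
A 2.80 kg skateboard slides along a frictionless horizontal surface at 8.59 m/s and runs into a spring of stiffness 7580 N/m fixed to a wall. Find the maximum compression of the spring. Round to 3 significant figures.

x = 0.165 m

Conservation of energy between contact and max compression: ½mv² = ½kx²
x = v√(m/k) = 8.59 × √(2.80/7580) = 0.1651 m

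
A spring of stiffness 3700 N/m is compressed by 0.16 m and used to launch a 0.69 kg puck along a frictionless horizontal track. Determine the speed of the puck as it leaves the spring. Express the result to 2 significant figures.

Spring PE converts entirely to kinetic energy: ½kx² = ½mv²
v = x√(k/m) = 0.16 × √(3700/0.69) = 11.72 m/s

v = 12 m/s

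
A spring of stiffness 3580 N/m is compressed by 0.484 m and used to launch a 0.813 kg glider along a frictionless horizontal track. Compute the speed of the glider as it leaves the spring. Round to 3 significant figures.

v = 32.1 m/s

Spring PE converts entirely to kinetic energy: ½kx² = ½mv²
v = x√(k/m) = 0.484 × √(3580/0.813) = 32.12 m/s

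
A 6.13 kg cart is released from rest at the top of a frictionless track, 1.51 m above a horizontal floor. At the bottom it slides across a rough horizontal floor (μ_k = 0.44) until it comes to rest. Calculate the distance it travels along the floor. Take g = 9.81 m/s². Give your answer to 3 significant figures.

d = 3.43 m

Applying the work–energy principle:
At rest all PE has been dissipated by friction: mgh = μ_k m g d
d = h/μ_k = 1.51/0.44 = 3.432 m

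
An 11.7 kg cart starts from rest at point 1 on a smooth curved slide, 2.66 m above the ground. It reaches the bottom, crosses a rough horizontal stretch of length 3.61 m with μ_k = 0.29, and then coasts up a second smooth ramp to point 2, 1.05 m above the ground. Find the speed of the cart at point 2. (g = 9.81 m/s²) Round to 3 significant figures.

Energy at 1: mgh₁ = (11.7)(9.81)(2.66) = 305.31 J
Friction loss: W_f = μ_k mg d = 120.2 J
At 2: ½mv² + mgh₂ = mgh₁ − W_f
½mv² = 305.31 − 120.2 − 120.52 = 64.631 J
v = √(2 × 64.631/11.7) = 3.324 m/s

v = 3.32 m/s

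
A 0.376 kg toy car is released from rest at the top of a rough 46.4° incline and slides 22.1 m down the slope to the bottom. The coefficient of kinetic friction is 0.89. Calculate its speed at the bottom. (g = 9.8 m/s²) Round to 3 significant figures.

v = 6.92 m/s

Work–energy: mg(L sinθ) − μ_k(mg cosθ)L = ½mv²
mgh = mgL sinθ = (0.376)(9.8)(22.1)sin46.4° = 58.972 J
W_f = μ_k mg cosθ · L = (0.89)(0.376)(9.8)cos46.4°·22.1 = 49.98 J
½mv² = 58.972 − 49.98 = 8.9912 J
v = √(2 × 8.9912/0.376) = 6.916 m/s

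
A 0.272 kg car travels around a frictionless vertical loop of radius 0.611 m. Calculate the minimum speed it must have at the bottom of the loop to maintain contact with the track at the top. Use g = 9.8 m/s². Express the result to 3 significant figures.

v = 5.47 m/s

At the top: mg = mv_top²/r ⇒ v_top² = gr = 5.988 m²/s²
Energy from bottom to top (height 2r): ½mv_bot² = ½mv_top² + mg(2r)
v_bot² = gr + 4gr = 5gr = 29.94
v_bot = √(5gr) = 5.472 m/s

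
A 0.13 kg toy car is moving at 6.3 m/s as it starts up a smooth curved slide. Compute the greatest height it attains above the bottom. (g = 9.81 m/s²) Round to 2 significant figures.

Setting KE at the bottom equal to PE gained: ½mv² = mgh
h = v²/(2g) = 6.3²/(2 × 9.81) = 2.023 m

h = 2.0 m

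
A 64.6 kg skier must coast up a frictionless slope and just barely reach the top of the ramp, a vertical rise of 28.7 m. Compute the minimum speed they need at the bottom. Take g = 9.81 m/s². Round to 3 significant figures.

At the top they are momentarily at rest, so all KE converts to PE: ½mv² = mgh
v = √(2gh) = √(2 × 9.81 × 28.7) = 23.73 m/s

v = 23.7 m/s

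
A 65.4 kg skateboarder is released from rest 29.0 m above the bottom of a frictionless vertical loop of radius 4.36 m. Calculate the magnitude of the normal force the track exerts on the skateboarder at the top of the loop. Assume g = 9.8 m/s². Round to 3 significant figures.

Energy from release to top (height 2r): mgh = ½mv_top² + mg(2r)
v_top² = 2g(h − 2r) = 2(9.8)(29.0 − 8.720) = 397.49 m²/s²
At the top, both N and weight point toward the centre: N + mg = mv_top²/r
N = m(v_top²/r − g) = 65.4(397.49/4.36 − 9.8) = 5321 N

N = 5320 N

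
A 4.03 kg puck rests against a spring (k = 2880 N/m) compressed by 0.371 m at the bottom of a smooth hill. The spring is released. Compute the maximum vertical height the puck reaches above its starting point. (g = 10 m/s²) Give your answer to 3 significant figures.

h = 4.92 m

At maximum height the puck is at rest, so ½kx² = mgh
h = kx²/(2mg) = (2880)(0.371)²/(2 × 4.03 × 10) = 4.918 m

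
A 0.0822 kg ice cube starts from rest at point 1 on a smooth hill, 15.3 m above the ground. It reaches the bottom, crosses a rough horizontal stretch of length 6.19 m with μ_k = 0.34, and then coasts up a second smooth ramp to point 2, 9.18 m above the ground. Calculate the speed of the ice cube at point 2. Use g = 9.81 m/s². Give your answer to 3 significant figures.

Energy at 1: mgh₁ = (0.0822)(9.81)(15.3) = 12.338 J
Friction loss: W_f = μ_k mg d = 1.697 J
At 2: ½mv² + mgh₂ = mgh₁ − W_f
½mv² = 12.338 − 1.697 − 7.4026 = 3.2379 J
v = √(2 × 3.2379/0.0822) = 8.876 m/s

v = 8.88 m/s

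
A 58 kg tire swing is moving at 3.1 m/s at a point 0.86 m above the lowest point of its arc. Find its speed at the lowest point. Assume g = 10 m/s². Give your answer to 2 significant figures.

Equating total energy at the two states: ½mv₀² + mgh = ½mv²
v² = v₀² + 2gh = (3.1)² + 2(10)(0.86) = 26.810
v = √26.810 = 5.178 m/s

v = 5.2 m/s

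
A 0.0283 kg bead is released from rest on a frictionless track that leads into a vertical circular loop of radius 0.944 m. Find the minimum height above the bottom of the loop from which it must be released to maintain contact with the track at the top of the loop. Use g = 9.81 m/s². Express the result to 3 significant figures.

h = 2.36 m

At the top, for minimum speed gravity alone supplies the centripetal force: mg = mv_top²/r ⇒ v_top² = gr = 9.261 m²/s²
Energy conservation from release height h to the top (height 2r): mgh = ½mv_top² + mg(2r)
h = v_top²/(2g) + 2r = r/2 + 2r = 5r/2 = 2.360 m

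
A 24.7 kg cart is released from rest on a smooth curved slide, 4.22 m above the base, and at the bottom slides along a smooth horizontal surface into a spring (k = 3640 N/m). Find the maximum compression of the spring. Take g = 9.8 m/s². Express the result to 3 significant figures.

Gravitational PE at the top equals spring PE at max compression: mgh = ½kx²
x = √(2mgh/k) = √(2 × 24.7 × 9.8 × 4.22 / 3640) = 0.7492 m

x = 0.749 m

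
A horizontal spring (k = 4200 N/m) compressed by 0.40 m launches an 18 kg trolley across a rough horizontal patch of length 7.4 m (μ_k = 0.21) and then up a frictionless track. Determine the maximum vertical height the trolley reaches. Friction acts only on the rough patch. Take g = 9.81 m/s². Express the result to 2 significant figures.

Spring energy: E₀ = ½kx² = ½(4200)(0.40)² = 336.00 J
Friction: W_f = μ_k mg d = (0.21)(18)(9.81)(7.4) = 274.4 J
Energy at base of ramp: E = 336.00 − 274.4 = 61.595 J
At max height all remaining energy is PE: mgh = E ⇒ h = E/(mg) = 61.595/(18 × 9.81) = 0.3488 m

h = 0.35 m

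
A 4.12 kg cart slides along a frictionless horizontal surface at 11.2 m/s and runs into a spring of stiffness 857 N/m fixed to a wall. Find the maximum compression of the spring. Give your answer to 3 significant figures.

x = 0.777 m

All KE is stored as spring PE at maximum compression: ½mv² = ½kx²
x = v√(m/k) = 11.2 × √(4.12/857) = 0.7766 m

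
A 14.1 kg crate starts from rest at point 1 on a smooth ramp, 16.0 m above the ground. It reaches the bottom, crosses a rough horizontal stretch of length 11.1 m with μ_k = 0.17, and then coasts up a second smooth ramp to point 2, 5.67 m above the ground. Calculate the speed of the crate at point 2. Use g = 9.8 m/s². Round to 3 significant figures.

v = 12.9 m/s

Energy at 1: mgh₁ = (14.1)(9.8)(16.0) = 2210.9 J
Friction loss: W_f = μ_k mg d = 260.7 J
At 2: ½mv² + mgh₂ = mgh₁ − W_f
½mv² = 2210.9 − 260.7 − 783.48 = 1166.7 J
v = √(2 × 1166.7/14.1) = 12.86 m/s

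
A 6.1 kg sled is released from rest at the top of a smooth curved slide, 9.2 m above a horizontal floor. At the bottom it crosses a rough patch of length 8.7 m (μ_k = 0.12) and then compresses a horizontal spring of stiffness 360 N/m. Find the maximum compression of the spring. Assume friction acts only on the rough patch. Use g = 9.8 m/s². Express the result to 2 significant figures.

x = 1.6 m

Initial energy: E₁ = mgh = (6.1)(9.8)(9.2) = 549.98 J
Friction removes W_f = μ_k mg d = (0.12)(6.1)(9.8)(8.7) = 62.41 J
Energy reaching the spring: E = 549.98 − 62.41 = 487.57 J
At max compression ½kx² = E ⇒ x = √(2E/k) = √(2 × 487.57/360) = 1.646 m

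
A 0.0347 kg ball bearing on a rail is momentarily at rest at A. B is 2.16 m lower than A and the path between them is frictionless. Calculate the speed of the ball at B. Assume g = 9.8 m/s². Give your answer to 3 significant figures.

v = 6.51 m/s

Mechanical energy is conserved (no friction): mgh = ½mv²
v = √(2gh) = √(2 × 9.8 × 2.16) = √42.336 = 6.507 m/s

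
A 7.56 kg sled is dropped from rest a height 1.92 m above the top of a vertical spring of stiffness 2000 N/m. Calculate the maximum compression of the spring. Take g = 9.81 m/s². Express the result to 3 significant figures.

Let x be the compression. The total drop is H + x, and the sled is instantaneously at rest at max compression, so energy conservation gives:
mg(H + x) = ½kx²
½(2000)x² − (7.56)(9.81)x − (7.56)(9.81)(1.92) = 0
1000x² − 74.16x − 142.4 = 0
x = [74.16 + √(5500 + 569576)]/(2 × 1000) = 0.4163 m

x = 0.416 m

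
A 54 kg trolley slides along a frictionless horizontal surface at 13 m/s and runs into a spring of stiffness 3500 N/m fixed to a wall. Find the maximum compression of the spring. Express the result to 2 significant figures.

x = 1.6 m

All KE is stored as spring PE at maximum compression: ½mv² = ½kx²
x = v√(m/k) = 13 × √(54/3500) = 1.615 m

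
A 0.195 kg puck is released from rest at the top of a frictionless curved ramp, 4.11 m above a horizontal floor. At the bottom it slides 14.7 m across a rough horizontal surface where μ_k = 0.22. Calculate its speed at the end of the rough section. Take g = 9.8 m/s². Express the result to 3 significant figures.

Energy bookkeeping (friction removes W_f = μ_k N d):
mgh = ½mv² + μ_k m g d
W_f = μ_k mg d = (0.22)(0.195)(9.8)(14.7) = 6.180 J
½mv² = mgh − W_f = 7.8542 − 6.180 = 1.6740 J
v = √(2 × 1.6740/0.195) = 4.144 m/s

v = 4.14 m/s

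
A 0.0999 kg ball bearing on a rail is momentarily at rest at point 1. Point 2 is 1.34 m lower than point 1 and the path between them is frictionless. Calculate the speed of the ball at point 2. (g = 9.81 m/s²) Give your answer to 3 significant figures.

v = 5.13 m/s

By conservation of mechanical energy, mgh = ½mv²
v = √(2gh) = √(2 × 9.81 × 1.34) = √26.291 = 5.127 m/s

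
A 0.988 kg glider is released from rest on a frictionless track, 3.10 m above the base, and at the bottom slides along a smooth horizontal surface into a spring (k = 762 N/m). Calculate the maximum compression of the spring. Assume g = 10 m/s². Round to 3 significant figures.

Gravitational PE at the top equals spring PE at max compression: mgh = ½kx²
x = √(2mgh/k) = √(2 × 0.988 × 10 × 3.10 / 762) = 0.2835 m

x = 0.284 m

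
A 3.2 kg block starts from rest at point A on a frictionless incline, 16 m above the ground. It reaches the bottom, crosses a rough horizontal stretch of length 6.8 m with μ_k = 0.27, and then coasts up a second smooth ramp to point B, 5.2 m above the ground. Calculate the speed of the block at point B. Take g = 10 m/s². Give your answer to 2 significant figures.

Energy at A: mgh₁ = (3.2)(10)(16) = 512.00 J
Friction loss: W_f = μ_k mg d = 58.75 J
At B: ½mv² + mgh₂ = mgh₁ − W_f
½mv² = 512.00 − 58.75 − 166.40 = 286.85 J
v = √(2 × 286.85/3.2) = 13.39 m/s

v = 13 m/s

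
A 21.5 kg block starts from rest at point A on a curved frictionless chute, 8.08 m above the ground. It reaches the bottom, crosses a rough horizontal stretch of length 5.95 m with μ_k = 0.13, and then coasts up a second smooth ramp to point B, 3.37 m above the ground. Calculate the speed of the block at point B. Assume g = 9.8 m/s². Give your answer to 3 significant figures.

v = 8.78 m/s

Energy at A: mgh₁ = (21.5)(9.8)(8.08) = 1702.5 J
Friction loss: W_f = μ_k mg d = 163.0 J
At B: ½mv² + mgh₂ = mgh₁ − W_f
½mv² = 1702.5 − 163.0 − 710.06 = 829.42 J
v = √(2 × 829.42/21.5) = 8.784 m/s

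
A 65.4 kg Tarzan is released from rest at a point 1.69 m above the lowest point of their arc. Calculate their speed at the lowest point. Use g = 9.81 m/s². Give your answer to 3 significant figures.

Energy conservation between the two points: mgh = ½mv²
The mass cancels from both sides.
v = √(2gh) = √(2 × 9.81 × 1.69) = √33.158 = 5.758 m/s

v = 5.76 m/s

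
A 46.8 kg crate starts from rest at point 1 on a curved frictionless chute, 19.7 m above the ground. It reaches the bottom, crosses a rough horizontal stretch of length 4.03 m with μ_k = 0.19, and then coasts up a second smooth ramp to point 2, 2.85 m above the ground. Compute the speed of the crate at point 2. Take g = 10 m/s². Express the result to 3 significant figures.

v = 17.9 m/s

Energy at 1: mgh₁ = (46.8)(10)(19.7) = 9219.6 J
Friction loss: W_f = μ_k mg d = 358.3 J
At 2: ½mv² + mgh₂ = mgh₁ − W_f
½mv² = 9219.6 − 358.3 − 1333.8 = 7527.5 J
v = √(2 × 7527.5/46.8) = 17.94 m/s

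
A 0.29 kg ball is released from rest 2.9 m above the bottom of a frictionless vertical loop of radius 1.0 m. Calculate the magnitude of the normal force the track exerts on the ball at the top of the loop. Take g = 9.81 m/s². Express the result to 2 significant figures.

Energy from release to top (height 2r): mgh = ½mv_top² + mg(2r)
v_top² = 2g(h − 2r) = 2(9.81)(2.9 − 2.000) = 17.658 m²/s²
At the top, both N and weight point toward the centre: N + mg = mv_top²/r
N = m(v_top²/r − g) = 0.29(17.658/1.0 − 9.81) = 2.276 N

N = 2.3 N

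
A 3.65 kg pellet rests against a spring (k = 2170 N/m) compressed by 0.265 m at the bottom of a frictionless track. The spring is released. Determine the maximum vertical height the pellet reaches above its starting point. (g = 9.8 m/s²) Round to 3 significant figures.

All spring PE becomes gravitational PE at the highest point: ½kx² = mgh
h = kx²/(2mg) = (2170)(0.265)²/(2 × 3.65 × 9.8) = 2.130 m

h = 2.13 m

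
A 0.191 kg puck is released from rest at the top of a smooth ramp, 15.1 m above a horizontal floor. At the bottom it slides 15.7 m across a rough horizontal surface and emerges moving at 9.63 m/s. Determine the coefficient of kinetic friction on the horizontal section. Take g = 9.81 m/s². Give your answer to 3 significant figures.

Applying the work–energy principle:
mgh = ½mv² + μ_k m g d
mgh = 28.293 J; ½mv² = 8.8564 J
W_f = 28.293 − 8.8564 = 19.44 J
μ_k = W_f/(mg·d) = 19.44/(1.874 × 15.7) = 0.6607

μ_k = 0.661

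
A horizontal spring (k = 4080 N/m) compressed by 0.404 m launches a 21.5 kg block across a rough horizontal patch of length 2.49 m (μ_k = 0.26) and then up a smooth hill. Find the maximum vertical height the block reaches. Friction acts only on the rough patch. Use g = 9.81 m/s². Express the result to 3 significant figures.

Spring energy: E₀ = ½kx² = ½(4080)(0.404)² = 332.96 J
Friction: W_f = μ_k mg d = (0.26)(21.5)(9.81)(2.49) = 136.5 J
Energy at base of ramp: E = 332.96 − 136.5 = 196.41 J
At max height all remaining energy is PE: mgh = E ⇒ h = E/(mg) = 196.41/(21.5 × 9.81) = 0.9312 m

h = 0.931 m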